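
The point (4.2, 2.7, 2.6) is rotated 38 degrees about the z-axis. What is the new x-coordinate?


Rotation about z-axis: x' = x*cos(theta) - y*sin(theta)
= 4.2 * 0.788 - 2.7 * 0.6157
= 1.6474


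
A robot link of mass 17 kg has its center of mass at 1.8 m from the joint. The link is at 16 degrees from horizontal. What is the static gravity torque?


tau = m*g*L*cos(angle)
= 17 * 9.81 * 1.8 * cos(16 deg)
= 17 * 9.81 * 1.8 * 0.9613
= 288.5573 Nm


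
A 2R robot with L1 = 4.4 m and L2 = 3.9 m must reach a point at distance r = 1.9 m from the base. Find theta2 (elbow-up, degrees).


cos(theta2) = (r^2 - L1^2 - L2^2) / (2*L1*L2)
cos(theta2) = (3.61 - 19.36 - 15.21) / 34.32
cos(theta2) = -0.902098
theta2 = 154.4352 degrees


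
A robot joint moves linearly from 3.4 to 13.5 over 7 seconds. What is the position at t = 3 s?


s = t/T = 3/7 = 0.4286
p(t) = p0 + (pf-p0)*s
= 3.4 + (13.5 - 3.4) * 0.4286
= 7.7286


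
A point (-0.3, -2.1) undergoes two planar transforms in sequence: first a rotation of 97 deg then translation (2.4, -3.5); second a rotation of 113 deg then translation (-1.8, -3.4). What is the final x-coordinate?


After transform 1:
x1 = cos(97)*-0.3 - sin(97)*-2.1 + 2.4 = 4.5209
y1 = sin(97)*-0.3 + cos(97)*-2.1 + -3.5 = -3.5418
After transform 2:
x2 = cos(113)*4.5209 - sin(113)*-3.5418 + -1.8
= -0.3062


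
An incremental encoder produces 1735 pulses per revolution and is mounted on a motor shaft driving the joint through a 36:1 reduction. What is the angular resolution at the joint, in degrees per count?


counts per rev = 1735
effective counts at joint = 1735 * 36 = 62460
resolution = 360 / 62460
= 0.0058 deg/count


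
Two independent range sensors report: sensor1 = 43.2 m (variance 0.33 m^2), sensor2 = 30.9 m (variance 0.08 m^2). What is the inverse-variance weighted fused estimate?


w1 = (1/var1) / (1/var1 + 1/var2)
   = 3.0303 / (3.0303 + 12.5) = 0.1951
w2 = 1 - w1 = 0.8049
fused = w1*s1 + w2*s2 = 8.4293 + 24.8707
= 33.3 m


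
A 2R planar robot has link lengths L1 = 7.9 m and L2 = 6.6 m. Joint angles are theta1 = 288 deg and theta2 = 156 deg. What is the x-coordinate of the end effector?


Convert angles to radians: theta1 = 5.0265, theta2 = 2.7227
x = L1*cos(theta1) + L2*cos(theta1+theta2)
x = 2.4412 + 0.6899
x = 3.1311


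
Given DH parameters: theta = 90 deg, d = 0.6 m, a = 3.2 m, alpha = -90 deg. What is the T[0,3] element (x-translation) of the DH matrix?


T[0,3] = a * cos(theta)
= 3.2 * cos(90 deg)
= 3.2 * 0.0
= 0.0


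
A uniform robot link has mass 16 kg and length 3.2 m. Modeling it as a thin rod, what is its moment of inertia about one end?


I = (1/3) * m * L^2
= (1/3) * 16 * 3.2^2
= 0.333333 * 16 * 10.24
= 54.6133 kg*m^2


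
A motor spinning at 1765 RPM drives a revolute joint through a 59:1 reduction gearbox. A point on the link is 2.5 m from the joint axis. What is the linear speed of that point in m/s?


omega_motor = 1765 * 2*pi/60 = 184.8304 rad/s
omega_joint = omega_motor / 59 = 3.1327 rad/s
v = omega_joint * r = 3.1327 * 2.5
= 7.8318 m/s


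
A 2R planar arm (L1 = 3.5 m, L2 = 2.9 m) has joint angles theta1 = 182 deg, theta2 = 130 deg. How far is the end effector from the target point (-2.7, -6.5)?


End effector via forward kinematics:
x = L1*cos(t1) + L2*cos(t1+t2) = -1.5574
y = L1*sin(t1) + L2*sin(t1+t2) = -2.2773
Distance to target:
d = sqrt((-2.7 - -1.5574)^2 + (-6.5 - -2.2773)^2)
= sqrt(1.3056 + 17.8315)
= 4.3746 m


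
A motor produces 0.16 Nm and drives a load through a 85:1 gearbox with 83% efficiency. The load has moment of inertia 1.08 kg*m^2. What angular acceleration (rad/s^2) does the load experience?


tau_out = tau_motor * N * eta
= 0.16 * 85 * 0.83 = 11.288 Nm
alpha = tau_out / I = 11.288 / 1.08
= 10.4519 rad/s^2


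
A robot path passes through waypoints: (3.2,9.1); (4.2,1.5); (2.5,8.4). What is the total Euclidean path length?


Segment lengths:
  seg1 = sqrt((1.0)^2 + (-7.6)^2) = 7.6655
  seg2 = sqrt((-1.7)^2 + (6.9)^2) = 7.1063
Total = 14.7718


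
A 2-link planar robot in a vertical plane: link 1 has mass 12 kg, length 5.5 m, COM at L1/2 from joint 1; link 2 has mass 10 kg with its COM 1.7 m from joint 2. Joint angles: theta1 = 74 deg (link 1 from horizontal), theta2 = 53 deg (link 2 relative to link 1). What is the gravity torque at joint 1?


Horizontal distance from joint 1 to link-1 COM:
  x_c1 = (L1/2)*cos(t1) = 2.75 * 0.2756 = 0.758 m
Horizontal distance from joint 1 to link-2 COM:
  x_c2 = L1*cos(t1) + Lc2*cos(t1+t2)
       = 5.5*0.2756 + 1.7*-0.6018 = 0.4929 m
tau1 = m1*g*x_c1 + m2*g*x_c2
     = 12*9.81*0.758 + 10*9.81*0.4929
     = 89.2321 + 48.3554
     = 137.5875 Nm


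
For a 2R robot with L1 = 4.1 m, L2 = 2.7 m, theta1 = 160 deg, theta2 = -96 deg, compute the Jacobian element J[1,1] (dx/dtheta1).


J[1,1] = -L1*sin(t1) - L2*sin(t1+t2)
= -4.1*sin(160) - 2.7*sin(64)
= -3.829


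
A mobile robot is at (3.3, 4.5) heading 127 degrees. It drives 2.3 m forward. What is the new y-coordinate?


y_new = y0 + d*sin(theta)
= 4.5 + 2.3*sin(127)
= 4.5 + 1.8369
= 6.3369


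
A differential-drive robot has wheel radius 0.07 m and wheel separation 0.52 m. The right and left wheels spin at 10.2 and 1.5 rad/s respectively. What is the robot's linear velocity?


vR = r*wR = 0.07*10.2 = 0.714 m/s
vL = r*wL = 0.07*1.5 = 0.105 m/s
v = (vR+vL)/2 = 0.4095 m/s
omega = (vR-vL)/L = 1.1712 rad/s
linear velocity = 0.4095 m/s


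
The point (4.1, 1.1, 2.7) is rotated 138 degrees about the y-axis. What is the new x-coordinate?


Rotation about y-axis: x' = x*cos(theta) + z*sin(theta)
= 4.1 * -0.7431 + 2.7 * 0.6691
= -1.2402


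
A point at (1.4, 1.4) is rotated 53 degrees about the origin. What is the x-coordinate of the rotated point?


x' = x*cos(theta) - y*sin(theta)
cos(53 deg) = 0.6018, sin(53 deg) = 0.7986
x' = 1.4 * 0.6018 - 1.4 * 0.7986
= 0.8425 - 1.1181
= -0.2755


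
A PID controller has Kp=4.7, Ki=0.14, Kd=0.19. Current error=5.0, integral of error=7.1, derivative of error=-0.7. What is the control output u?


u = Kp*e + Ki*int(e) + Kd*de/dt
= 4.7*5.0 + 0.14*7.1 + 0.19*(-0.7)
= 23.5 + 0.994 + -0.133
= 24.361


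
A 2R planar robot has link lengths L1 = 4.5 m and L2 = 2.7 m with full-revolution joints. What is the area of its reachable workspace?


r_max = L1 + L2 = 7.2 m
r_min = |L1 - L2| = 1.8 m
Area = pi*(r_max^2 - r_min^2)
= pi*(51.84 - 3.24)
= pi * 48.6
= 152.6814 m^2


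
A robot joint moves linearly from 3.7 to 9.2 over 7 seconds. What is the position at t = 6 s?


s = t/T = 6/7 = 0.8571
p(t) = p0 + (pf-p0)*s
= 3.7 + (9.2 - 3.7) * 0.8571
= 8.4143


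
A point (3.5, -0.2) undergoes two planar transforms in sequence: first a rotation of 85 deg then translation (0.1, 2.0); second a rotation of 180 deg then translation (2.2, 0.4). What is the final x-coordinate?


After transform 1:
x1 = cos(85)*3.5 - sin(85)*-0.2 + 0.1 = 0.6043
y1 = sin(85)*3.5 + cos(85)*-0.2 + 2.0 = 5.4693
After transform 2:
x2 = cos(180)*0.6043 - sin(180)*5.4693 + 2.2
= 1.5957


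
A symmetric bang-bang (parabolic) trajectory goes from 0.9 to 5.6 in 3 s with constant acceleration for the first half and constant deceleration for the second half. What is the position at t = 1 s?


Symmetric rest-to-rest: each phase covers (pf-p0)/2 in time T/2. 0.5*a*(T/2)^2 = (pf-p0)/2 => a = 4*(pf-p0)/T^2
a = 4*(5.6-0.9)/3^2 = 2.0889
t = 1 is in the acceleration phase (t <= T/2).
p = p0 + 0.5*a*t^2 = 0.9 + 0.5*2.0889*1^2
= 1.9444


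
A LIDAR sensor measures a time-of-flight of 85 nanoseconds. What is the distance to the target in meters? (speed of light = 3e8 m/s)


tof = 85 ns = 8.5e-08 s
dist = c * tof / 2
= 3e8 * 8.5e-08 / 2
= 12.75 m


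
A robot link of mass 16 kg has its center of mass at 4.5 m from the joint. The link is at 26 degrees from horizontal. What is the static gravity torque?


tau = m*g*L*cos(angle)
= 16 * 9.81 * 4.5 * cos(26 deg)
= 16 * 9.81 * 4.5 * 0.8988
= 634.8362 Nm


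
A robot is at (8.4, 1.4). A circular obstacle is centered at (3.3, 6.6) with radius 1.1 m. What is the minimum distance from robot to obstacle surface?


center_dist = sqrt((8.4-3.3)^2 + (1.4-6.6)^2)
= sqrt(26.01 + 27.04)
= 7.2835
min_dist = center_dist - radius = 7.2835 - 1.1 = 6.1835 m


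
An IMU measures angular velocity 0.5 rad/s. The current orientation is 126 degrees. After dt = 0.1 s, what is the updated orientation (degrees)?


delta_theta = w * dt = 0.5 * 0.1 = 0.05 rad
= 2.8648 deg
theta_new = 126 + 2.8648 = 128.8648 deg


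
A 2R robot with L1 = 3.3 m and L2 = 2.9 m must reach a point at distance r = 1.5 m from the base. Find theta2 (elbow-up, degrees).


cos(theta2) = (r^2 - L1^2 - L2^2) / (2*L1*L2)
cos(theta2) = (2.25 - 10.89 - 8.41) / 19.14
cos(theta2) = -0.890805
theta2 = 152.9745 degrees


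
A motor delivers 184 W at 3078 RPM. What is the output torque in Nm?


omega = 3078 * 2*pi/60 = 322.3274 rad/s
tau = P / omega = 184 / 322.3274
= 0.5708 Nm


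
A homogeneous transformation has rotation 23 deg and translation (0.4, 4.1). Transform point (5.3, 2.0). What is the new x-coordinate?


x' = cos(theta)*px - sin(theta)*py + tx
= 0.9205*5.3 - 0.3907*2.0 + 0.4
= 4.4972


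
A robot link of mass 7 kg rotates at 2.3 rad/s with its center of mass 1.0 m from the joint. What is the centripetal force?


F = m * omega^2 * r
= 7 * 2.3^2 * 1.0
= 7 * 5.29 * 1.0
= 37.03 N


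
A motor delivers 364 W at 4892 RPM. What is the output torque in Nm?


omega = 4892 * 2*pi/60 = 512.289 rad/s
tau = P / omega = 364 / 512.289
= 0.7105 Nm


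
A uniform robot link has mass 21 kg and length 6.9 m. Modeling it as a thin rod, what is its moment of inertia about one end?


I = (1/3) * m * L^2
= (1/3) * 21 * 6.9^2
= 0.333333 * 21 * 47.61
= 333.27 kg*m^2


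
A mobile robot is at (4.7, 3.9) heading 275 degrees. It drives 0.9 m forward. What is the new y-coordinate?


y_new = y0 + d*sin(theta)
= 3.9 + 0.9*sin(275)
= 3.9 + -0.8966
= 3.0034


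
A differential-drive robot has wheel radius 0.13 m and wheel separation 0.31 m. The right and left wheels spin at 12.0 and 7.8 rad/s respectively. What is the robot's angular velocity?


vR = r*wR = 0.13*12.0 = 1.56 m/s
vL = r*wL = 0.13*7.8 = 1.014 m/s
v = (vR+vL)/2 = 1.287 m/s
omega = (vR-vL)/L = 1.7613 rad/s
angular velocity = 1.7613 rad/s


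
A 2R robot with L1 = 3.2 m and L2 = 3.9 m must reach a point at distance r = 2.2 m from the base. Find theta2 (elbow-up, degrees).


cos(theta2) = (r^2 - L1^2 - L2^2) / (2*L1*L2)
cos(theta2) = (4.84 - 10.24 - 15.21) / 24.96
cos(theta2) = -0.825721
theta2 = 145.6617 degrees


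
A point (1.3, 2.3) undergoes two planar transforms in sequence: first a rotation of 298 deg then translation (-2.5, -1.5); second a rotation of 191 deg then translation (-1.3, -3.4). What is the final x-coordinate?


After transform 1:
x1 = cos(298)*1.3 - sin(298)*2.3 + -2.5 = 0.1411
y1 = sin(298)*1.3 + cos(298)*2.3 + -1.5 = -1.568
After transform 2:
x2 = cos(191)*0.1411 - sin(191)*-1.568 + -1.3
= -1.7377


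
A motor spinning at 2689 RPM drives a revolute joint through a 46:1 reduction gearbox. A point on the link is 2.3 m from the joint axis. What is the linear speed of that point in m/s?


omega_motor = 2689 * 2*pi/60 = 281.5914 rad/s
omega_joint = omega_motor / 46 = 6.1216 rad/s
v = omega_joint * r = 6.1216 * 2.3
= 14.0796 m/s


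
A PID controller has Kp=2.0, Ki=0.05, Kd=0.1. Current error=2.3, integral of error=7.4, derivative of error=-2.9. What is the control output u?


u = Kp*e + Ki*int(e) + Kd*de/dt
= 2.0*2.3 + 0.05*7.4 + 0.1*(-2.9)
= 4.6 + 0.37 + -0.29
= 4.68


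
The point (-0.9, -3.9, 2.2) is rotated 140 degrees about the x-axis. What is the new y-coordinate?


Rotation about x-axis: y' = y*cos(theta) - z*sin(theta)
= -3.9 * -0.766 - 2.2 * 0.6428
= 1.5734


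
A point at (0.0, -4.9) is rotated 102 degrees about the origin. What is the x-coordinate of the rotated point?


x' = x*cos(theta) - y*sin(theta)
cos(102 deg) = -0.2079, sin(102 deg) = 0.9781
x' = 0.0 * -0.2079 - -4.9 * 0.9781
= -0.0 - -4.7929
= 4.7929


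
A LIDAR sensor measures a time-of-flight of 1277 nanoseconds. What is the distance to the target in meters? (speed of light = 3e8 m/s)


tof = 1277 ns = 1.277e-06 s
dist = c * tof / 2
= 3e8 * 1.277e-06 / 2
= 191.55 m


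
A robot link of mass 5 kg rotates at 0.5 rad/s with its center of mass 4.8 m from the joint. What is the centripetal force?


F = m * omega^2 * r
= 5 * 0.5^2 * 4.8
= 5 * 0.25 * 4.8
= 6.0 N


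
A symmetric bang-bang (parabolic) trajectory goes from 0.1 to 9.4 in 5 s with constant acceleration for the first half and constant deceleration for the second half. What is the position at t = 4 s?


Symmetric rest-to-rest: each phase covers (pf-p0)/2 in time T/2. 0.5*a*(T/2)^2 = (pf-p0)/2 => a = 4*(pf-p0)/T^2
a = 4*(9.4-0.1)/5^2 = 1.488
t = 4 is in the deceleration phase (t > T/2).
p = pf - 0.5*a*(T-t)^2 = 9.4 - 0.5*1.488*1^2
= 8.656


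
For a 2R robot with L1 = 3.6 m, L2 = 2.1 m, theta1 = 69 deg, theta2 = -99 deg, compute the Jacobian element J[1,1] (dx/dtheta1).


J[1,1] = -L1*sin(t1) - L2*sin(t1+t2)
= -3.6*sin(69) - 2.1*sin(-30)
= -2.3109


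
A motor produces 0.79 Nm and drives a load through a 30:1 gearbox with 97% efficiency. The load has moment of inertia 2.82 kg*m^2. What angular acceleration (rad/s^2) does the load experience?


tau_out = tau_motor * N * eta
= 0.79 * 30 * 0.97 = 22.989 Nm
alpha = tau_out / I = 22.989 / 2.82
= 8.1521 rad/s^2


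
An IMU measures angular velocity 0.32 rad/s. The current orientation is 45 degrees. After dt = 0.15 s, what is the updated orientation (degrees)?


delta_theta = w * dt = 0.32 * 0.15 = 0.048 rad
= 2.7502 deg
theta_new = 45 + 2.7502 = 47.7502 deg


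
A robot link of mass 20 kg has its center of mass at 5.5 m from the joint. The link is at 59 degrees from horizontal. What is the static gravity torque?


tau = m*g*L*cos(angle)
= 20 * 9.81 * 5.5 * cos(59 deg)
= 20 * 9.81 * 5.5 * 0.515
= 555.7776 Nm


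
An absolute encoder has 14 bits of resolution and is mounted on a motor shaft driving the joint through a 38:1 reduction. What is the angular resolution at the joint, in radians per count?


counts = 2^14 = 16384
effective counts at joint = 16384 * 38 = 622592
resolution = 2*pi / 622592
= 1.0092e-05 rad/count


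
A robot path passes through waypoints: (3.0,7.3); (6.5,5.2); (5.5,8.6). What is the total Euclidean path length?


Segment lengths:
  seg1 = sqrt((3.5)^2 + (-2.1)^2) = 4.0817
  seg2 = sqrt((-1.0)^2 + (3.4)^2) = 3.544
Total = 7.6257


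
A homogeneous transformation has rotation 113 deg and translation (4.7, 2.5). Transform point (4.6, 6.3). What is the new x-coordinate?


x' = cos(theta)*px - sin(theta)*py + tx
= -0.3907*4.6 - 0.9205*6.3 + 4.7
= -2.8965


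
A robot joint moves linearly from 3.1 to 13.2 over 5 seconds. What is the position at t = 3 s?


s = t/T = 3/5 = 0.6
p(t) = p0 + (pf-p0)*s
= 3.1 + (13.2 - 3.1) * 0.6
= 9.16


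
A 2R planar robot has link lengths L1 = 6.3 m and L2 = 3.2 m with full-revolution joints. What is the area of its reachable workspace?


r_max = L1 + L2 = 9.5 m
r_min = |L1 - L2| = 3.1 m
Area = pi*(r_max^2 - r_min^2)
= pi*(90.25 - 9.61)
= pi * 80.64
= 253.338 m^2


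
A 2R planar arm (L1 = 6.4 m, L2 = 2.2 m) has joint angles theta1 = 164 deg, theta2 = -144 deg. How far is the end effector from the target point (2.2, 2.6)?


End effector via forward kinematics:
x = L1*cos(t1) + L2*cos(t1+t2) = -4.0848
y = L1*sin(t1) + L2*sin(t1+t2) = 2.5165
Distance to target:
d = sqrt((2.2 - -4.0848)^2 + (2.6 - 2.5165)^2)
= sqrt(39.4981 + 0.007)
= 6.2853 m


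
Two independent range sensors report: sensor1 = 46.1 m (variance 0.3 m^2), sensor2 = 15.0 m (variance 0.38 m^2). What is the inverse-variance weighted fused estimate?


w1 = (1/var1) / (1/var1 + 1/var2)
   = 3.3333 / (3.3333 + 2.6316) = 0.5588
w2 = 1 - w1 = 0.4412
fused = w1*s1 + w2*s2 = 25.7618 + 6.6176
= 32.3794 m


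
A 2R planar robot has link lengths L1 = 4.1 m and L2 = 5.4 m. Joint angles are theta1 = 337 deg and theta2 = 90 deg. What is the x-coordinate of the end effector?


Convert angles to radians: theta1 = 5.8818, theta2 = 1.5708
x = L1*cos(theta1) + L2*cos(theta1+theta2)
x = 3.7741 + 2.1099
x = 5.884


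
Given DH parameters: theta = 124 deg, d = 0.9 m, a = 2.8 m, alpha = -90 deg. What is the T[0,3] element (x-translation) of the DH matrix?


T[0,3] = a * cos(theta)
= 2.8 * cos(124 deg)
= 2.8 * -0.5592
= -1.5657


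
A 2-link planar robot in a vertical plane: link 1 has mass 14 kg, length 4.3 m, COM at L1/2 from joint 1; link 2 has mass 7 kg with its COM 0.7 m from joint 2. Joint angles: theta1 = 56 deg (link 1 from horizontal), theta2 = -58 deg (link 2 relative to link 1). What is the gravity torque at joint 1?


Horizontal distance from joint 1 to link-1 COM:
  x_c1 = (L1/2)*cos(t1) = 2.15 * 0.5592 = 1.2023 m
Horizontal distance from joint 1 to link-2 COM:
  x_c2 = L1*cos(t1) + Lc2*cos(t1+t2)
       = 4.3*0.5592 + 0.7*0.9994 = 3.1041 m
tau1 = m1*g*x_c1 + m2*g*x_c2
     = 14*9.81*1.2023 + 7*9.81*3.1041
     = 165.119 + 213.1588
     = 378.2778 Nm


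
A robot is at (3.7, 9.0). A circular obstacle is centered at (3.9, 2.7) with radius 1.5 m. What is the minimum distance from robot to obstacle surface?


center_dist = sqrt((3.7-3.9)^2 + (9.0-2.7)^2)
= sqrt(0.04 + 39.69)
= 6.3032
min_dist = center_dist - radius = 6.3032 - 1.5 = 4.8032 m


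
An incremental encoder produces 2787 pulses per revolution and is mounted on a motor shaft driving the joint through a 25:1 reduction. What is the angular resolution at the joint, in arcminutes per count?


counts per rev = 2787
effective counts at joint = 2787 * 25 = 69675
resolution = 360*60 / 69675
= 0.31 arcmin/count


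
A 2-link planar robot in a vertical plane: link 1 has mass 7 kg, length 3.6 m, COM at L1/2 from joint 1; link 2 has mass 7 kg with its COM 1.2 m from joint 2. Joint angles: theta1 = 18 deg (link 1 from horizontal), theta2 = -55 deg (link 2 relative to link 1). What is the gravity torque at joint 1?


Horizontal distance from joint 1 to link-1 COM:
  x_c1 = (L1/2)*cos(t1) = 1.8 * 0.9511 = 1.7119 m
Horizontal distance from joint 1 to link-2 COM:
  x_c2 = L1*cos(t1) + Lc2*cos(t1+t2)
       = 3.6*0.9511 + 1.2*0.7986 = 4.3822 m
tau1 = m1*g*x_c1 + m2*g*x_c2
     = 7*9.81*1.7119 + 7*9.81*4.3822
     = 117.5563 + 300.9233
     = 418.4796 Nm


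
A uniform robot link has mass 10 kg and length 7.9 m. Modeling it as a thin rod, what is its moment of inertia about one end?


I = (1/3) * m * L^2
= (1/3) * 10 * 7.9^2
= 0.333333 * 10 * 62.41
= 208.0333 kg*m^2


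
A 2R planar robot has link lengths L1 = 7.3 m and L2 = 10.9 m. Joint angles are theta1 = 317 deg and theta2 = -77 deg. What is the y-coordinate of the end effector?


Convert angles to radians: theta1 = 5.5327, theta2 = -1.3439
y = L1*sin(theta1) + L2*sin(theta1+theta2)
y = -4.9786 + -9.4397
y = -14.4183


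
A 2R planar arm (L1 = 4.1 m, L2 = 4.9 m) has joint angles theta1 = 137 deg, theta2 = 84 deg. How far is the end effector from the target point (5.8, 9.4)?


End effector via forward kinematics:
x = L1*cos(t1) + L2*cos(t1+t2) = -6.6966
y = L1*sin(t1) + L2*sin(t1+t2) = -0.4185
Distance to target:
d = sqrt((5.8 - -6.6966)^2 + (9.4 - -0.4185)^2)
= sqrt(156.1657 + 96.4029)
= 15.8924 m


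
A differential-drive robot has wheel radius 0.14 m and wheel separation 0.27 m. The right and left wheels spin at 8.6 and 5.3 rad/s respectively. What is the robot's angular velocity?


vR = r*wR = 0.14*8.6 = 1.204 m/s
vL = r*wL = 0.14*5.3 = 0.742 m/s
v = (vR+vL)/2 = 0.973 m/s
omega = (vR-vL)/L = 1.7111 rad/s
angular velocity = 1.7111 rad/s


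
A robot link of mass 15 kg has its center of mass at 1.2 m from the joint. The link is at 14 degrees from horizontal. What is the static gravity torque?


tau = m*g*L*cos(angle)
= 15 * 9.81 * 1.2 * cos(14 deg)
= 15 * 9.81 * 1.2 * 0.9703
= 171.3348 Nm


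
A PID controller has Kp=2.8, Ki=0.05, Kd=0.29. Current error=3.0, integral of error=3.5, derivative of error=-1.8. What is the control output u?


u = Kp*e + Ki*int(e) + Kd*de/dt
= 2.8*3.0 + 0.05*3.5 + 0.29*(-1.8)
= 8.4 + 0.175 + -0.522
= 8.053


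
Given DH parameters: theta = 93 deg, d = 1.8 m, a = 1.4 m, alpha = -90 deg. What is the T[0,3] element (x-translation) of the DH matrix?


T[0,3] = a * cos(theta)
= 1.4 * cos(93 deg)
= 1.4 * -0.0523
= -0.0733


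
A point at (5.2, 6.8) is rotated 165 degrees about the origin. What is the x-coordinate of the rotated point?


x' = x*cos(theta) - y*sin(theta)
cos(165 deg) = -0.9659, sin(165 deg) = 0.2588
x' = 5.2 * -0.9659 - 6.8 * 0.2588
= -5.0228 - 1.76
= -6.7828


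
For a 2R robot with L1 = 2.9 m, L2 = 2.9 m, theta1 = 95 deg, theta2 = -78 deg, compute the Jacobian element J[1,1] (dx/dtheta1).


J[1,1] = -L1*sin(t1) - L2*sin(t1+t2)
= -2.9*sin(95) - 2.9*sin(17)
= -3.7368


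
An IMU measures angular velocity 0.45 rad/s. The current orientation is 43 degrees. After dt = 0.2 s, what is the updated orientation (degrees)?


delta_theta = w * dt = 0.45 * 0.2 = 0.09 rad
= 5.1566 deg
theta_new = 43 + 5.1566 = 48.1566 deg


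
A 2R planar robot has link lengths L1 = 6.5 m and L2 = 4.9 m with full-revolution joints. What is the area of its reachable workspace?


r_max = L1 + L2 = 11.4 m
r_min = |L1 - L2| = 1.6 m
Area = pi*(r_max^2 - r_min^2)
= pi*(129.96 - 2.56)
= pi * 127.4
= 400.2389 m^2


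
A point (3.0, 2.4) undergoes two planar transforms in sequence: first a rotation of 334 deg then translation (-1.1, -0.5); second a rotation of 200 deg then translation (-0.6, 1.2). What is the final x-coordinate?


After transform 1:
x1 = cos(334)*3.0 - sin(334)*2.4 + -1.1 = 2.6485
y1 = sin(334)*3.0 + cos(334)*2.4 + -0.5 = 0.342
After transform 2:
x2 = cos(200)*2.6485 - sin(200)*0.342 + -0.6
= -2.9718


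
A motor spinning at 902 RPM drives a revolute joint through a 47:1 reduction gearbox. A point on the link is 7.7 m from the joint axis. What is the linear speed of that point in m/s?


omega_motor = 902 * 2*pi/60 = 94.4572 rad/s
omega_joint = omega_motor / 47 = 2.0097 rad/s
v = omega_joint * r = 2.0097 * 7.7
= 15.4749 m/s


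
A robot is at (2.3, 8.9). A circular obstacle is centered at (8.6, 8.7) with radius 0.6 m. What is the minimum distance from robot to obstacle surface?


center_dist = sqrt((2.3-8.6)^2 + (8.9-8.7)^2)
= sqrt(39.69 + 0.04)
= 6.3032
min_dist = center_dist - radius = 6.3032 - 0.6 = 5.7032 m


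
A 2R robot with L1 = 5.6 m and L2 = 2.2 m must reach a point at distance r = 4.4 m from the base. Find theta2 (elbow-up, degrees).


cos(theta2) = (r^2 - L1^2 - L2^2) / (2*L1*L2)
cos(theta2) = (19.36 - 31.36 - 4.84) / 24.64
cos(theta2) = -0.683442
theta2 = 133.1132 degrees


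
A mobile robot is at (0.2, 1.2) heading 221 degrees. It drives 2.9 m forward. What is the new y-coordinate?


y_new = y0 + d*sin(theta)
= 1.2 + 2.9*sin(221)
= 1.2 + -1.9026
= -0.7026


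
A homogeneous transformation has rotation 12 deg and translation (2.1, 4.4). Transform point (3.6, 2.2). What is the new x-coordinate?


x' = cos(theta)*px - sin(theta)*py + tx
= 0.9781*3.6 - 0.2079*2.2 + 2.1
= 5.1639


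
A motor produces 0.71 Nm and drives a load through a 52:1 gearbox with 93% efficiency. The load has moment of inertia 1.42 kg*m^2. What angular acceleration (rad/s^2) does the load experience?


tau_out = tau_motor * N * eta
= 0.71 * 52 * 0.93 = 34.3356 Nm
alpha = tau_out / I = 34.3356 / 1.42
= 24.18 rad/s^2


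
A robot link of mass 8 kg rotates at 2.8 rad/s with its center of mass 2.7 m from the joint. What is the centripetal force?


F = m * omega^2 * r
= 8 * 2.8^2 * 2.7
= 8 * 7.84 * 2.7
= 169.344 N


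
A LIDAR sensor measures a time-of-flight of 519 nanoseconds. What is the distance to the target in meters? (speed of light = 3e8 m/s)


tof = 519 ns = 5.19e-07 s
dist = c * tof / 2
= 3e8 * 5.19e-07 / 2
= 77.85 m


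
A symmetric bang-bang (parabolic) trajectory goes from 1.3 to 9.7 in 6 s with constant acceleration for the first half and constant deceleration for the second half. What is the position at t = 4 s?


Symmetric rest-to-rest: each phase covers (pf-p0)/2 in time T/2. 0.5*a*(T/2)^2 = (pf-p0)/2 => a = 4*(pf-p0)/T^2
a = 4*(9.7-1.3)/6^2 = 0.9333
t = 4 is in the deceleration phase (t > T/2).
p = pf - 0.5*a*(T-t)^2 = 9.7 - 0.5*0.9333*2^2
= 7.8333


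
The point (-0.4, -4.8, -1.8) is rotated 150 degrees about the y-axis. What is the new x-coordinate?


Rotation about y-axis: x' = x*cos(theta) + z*sin(theta)
= -0.4 * -0.866 + -1.8 * 0.5
= -0.5536


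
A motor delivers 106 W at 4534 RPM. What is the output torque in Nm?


omega = 4534 * 2*pi/60 = 474.7994 rad/s
tau = P / omega = 106 / 474.7994
= 0.2233 Nm


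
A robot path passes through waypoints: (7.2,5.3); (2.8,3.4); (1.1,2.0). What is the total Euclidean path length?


Segment lengths:
  seg1 = sqrt((-4.4)^2 + (-1.9)^2) = 4.7927
  seg2 = sqrt((-1.7)^2 + (-1.4)^2) = 2.2023
Total = 6.995


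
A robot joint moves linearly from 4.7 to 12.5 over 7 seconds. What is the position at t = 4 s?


s = t/T = 4/7 = 0.5714
p(t) = p0 + (pf-p0)*s
= 4.7 + (12.5 - 4.7) * 0.5714
= 9.1571


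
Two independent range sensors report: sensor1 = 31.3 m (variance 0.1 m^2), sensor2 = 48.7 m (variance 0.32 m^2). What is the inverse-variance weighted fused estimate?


w1 = (1/var1) / (1/var1 + 1/var2)
   = 10.0 / (10.0 + 3.125) = 0.7619
w2 = 1 - w1 = 0.2381
fused = w1*s1 + w2*s2 = 23.8476 + 11.5952
= 35.4429 m


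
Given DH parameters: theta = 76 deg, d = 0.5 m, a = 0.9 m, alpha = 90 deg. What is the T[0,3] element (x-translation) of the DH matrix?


T[0,3] = a * cos(theta)
= 0.9 * cos(76 deg)
= 0.9 * 0.2419
= 0.2177


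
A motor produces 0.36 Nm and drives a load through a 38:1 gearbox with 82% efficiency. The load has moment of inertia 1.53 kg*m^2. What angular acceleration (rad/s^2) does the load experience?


tau_out = tau_motor * N * eta
= 0.36 * 38 * 0.82 = 11.2176 Nm
alpha = tau_out / I = 11.2176 / 1.53
= 7.3318 rad/s^2


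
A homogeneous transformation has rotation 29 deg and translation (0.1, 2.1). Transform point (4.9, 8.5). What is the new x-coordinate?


x' = cos(theta)*px - sin(theta)*py + tx
= 0.8746*4.9 - 0.4848*8.5 + 0.1
= 0.2648


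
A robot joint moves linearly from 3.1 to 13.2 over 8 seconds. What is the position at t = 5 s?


s = t/T = 5/8 = 0.625
p(t) = p0 + (pf-p0)*s
= 3.1 + (13.2 - 3.1) * 0.625
= 9.4125


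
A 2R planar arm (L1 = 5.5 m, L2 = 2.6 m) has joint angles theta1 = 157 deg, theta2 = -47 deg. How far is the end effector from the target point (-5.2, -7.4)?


End effector via forward kinematics:
x = L1*cos(t1) + L2*cos(t1+t2) = -5.952
y = L1*sin(t1) + L2*sin(t1+t2) = 4.5922
Distance to target:
d = sqrt((-5.2 - -5.952)^2 + (-7.4 - 4.5922)^2)
= sqrt(0.5655 + 143.8134)
= 12.0158 m


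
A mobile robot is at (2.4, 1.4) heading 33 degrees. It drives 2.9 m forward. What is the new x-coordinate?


x_new = x0 + d*cos(theta)
= 2.4 + 2.9*cos(33)
= 2.4 + 2.4321
= 4.8321


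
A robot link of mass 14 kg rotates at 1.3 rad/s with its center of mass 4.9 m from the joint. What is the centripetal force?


F = m * omega^2 * r
= 14 * 1.3^2 * 4.9
= 14 * 1.69 * 4.9
= 115.934 N


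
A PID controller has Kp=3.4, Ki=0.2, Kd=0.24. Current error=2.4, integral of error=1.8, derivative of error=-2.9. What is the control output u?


u = Kp*e + Ki*int(e) + Kd*de/dt
= 3.4*2.4 + 0.2*1.8 + 0.24*(-2.9)
= 8.16 + 0.36 + -0.696
= 7.824


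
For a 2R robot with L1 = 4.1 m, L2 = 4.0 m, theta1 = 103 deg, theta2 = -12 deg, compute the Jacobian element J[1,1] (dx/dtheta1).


J[1,1] = -L1*sin(t1) - L2*sin(t1+t2)
= -4.1*sin(103) - 4.0*sin(91)
= -7.9943


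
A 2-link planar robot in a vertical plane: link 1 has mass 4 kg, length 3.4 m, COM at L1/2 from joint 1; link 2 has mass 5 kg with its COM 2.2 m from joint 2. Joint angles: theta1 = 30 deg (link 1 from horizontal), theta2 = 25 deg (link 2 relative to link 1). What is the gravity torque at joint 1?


Horizontal distance from joint 1 to link-1 COM:
  x_c1 = (L1/2)*cos(t1) = 1.7 * 0.866 = 1.4722 m
Horizontal distance from joint 1 to link-2 COM:
  x_c2 = L1*cos(t1) + Lc2*cos(t1+t2)
       = 3.4*0.866 + 2.2*0.5736 = 4.2064 m
tau1 = m1*g*x_c1 + m2*g*x_c2
     = 4*9.81*1.4722 + 5*9.81*4.2064
     = 57.7708 + 206.3217
     = 264.0925 Nm


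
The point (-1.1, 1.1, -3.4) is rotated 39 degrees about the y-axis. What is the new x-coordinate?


Rotation about y-axis: x' = x*cos(theta) + z*sin(theta)
= -1.1 * 0.7771 + -3.4 * 0.6293
= -2.9945


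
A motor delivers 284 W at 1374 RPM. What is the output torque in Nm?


omega = 1374 * 2*pi/60 = 143.8849 rad/s
tau = P / omega = 284 / 143.8849
= 1.9738 Nm


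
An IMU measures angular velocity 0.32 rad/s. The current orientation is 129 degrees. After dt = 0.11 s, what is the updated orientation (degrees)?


delta_theta = w * dt = 0.32 * 0.11 = 0.0352 rad
= 2.0168 deg
theta_new = 129 + 2.0168 = 131.0168 deg


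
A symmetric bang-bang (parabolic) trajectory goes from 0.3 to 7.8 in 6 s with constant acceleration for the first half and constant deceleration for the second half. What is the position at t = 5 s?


Symmetric rest-to-rest: each phase covers (pf-p0)/2 in time T/2. 0.5*a*(T/2)^2 = (pf-p0)/2 => a = 4*(pf-p0)/T^2
a = 4*(7.8-0.3)/6^2 = 0.8333
t = 5 is in the deceleration phase (t > T/2).
p = pf - 0.5*a*(T-t)^2 = 7.8 - 0.5*0.8333*1^2
= 7.3833


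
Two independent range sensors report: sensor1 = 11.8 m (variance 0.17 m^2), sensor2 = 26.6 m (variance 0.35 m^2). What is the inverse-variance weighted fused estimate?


w1 = (1/var1) / (1/var1 + 1/var2)
   = 5.8824 / (5.8824 + 2.8571) = 0.6731
w2 = 1 - w1 = 0.3269
fused = w1*s1 + w2*s2 = 7.9423 + 8.6962
= 16.6385 m


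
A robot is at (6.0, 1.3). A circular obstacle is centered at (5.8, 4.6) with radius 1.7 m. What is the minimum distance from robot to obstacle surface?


center_dist = sqrt((6.0-5.8)^2 + (1.3-4.6)^2)
= sqrt(0.04 + 10.89)
= 3.3061
min_dist = center_dist - radius = 3.3061 - 1.7 = 1.6061 m


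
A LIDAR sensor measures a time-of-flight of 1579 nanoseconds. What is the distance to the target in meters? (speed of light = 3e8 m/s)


tof = 1579 ns = 1.579e-06 s
dist = c * tof / 2
= 3e8 * 1.579e-06 / 2
= 236.85 m


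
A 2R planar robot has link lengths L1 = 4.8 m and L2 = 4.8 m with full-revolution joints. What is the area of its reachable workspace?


r_max = L1 + L2 = 9.6 m
r_min = |L1 - L2| = 0.0 m
Area = pi*(r_max^2 - r_min^2)
= pi*(92.16 - 0.0)
= pi * 92.16
= 289.5292 m^2


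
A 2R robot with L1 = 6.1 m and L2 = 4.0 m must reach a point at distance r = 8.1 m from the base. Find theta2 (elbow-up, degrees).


cos(theta2) = (r^2 - L1^2 - L2^2) / (2*L1*L2)
cos(theta2) = (65.61 - 37.21 - 16.0) / 48.8
cos(theta2) = 0.254098
theta2 = 75.2798 degrees


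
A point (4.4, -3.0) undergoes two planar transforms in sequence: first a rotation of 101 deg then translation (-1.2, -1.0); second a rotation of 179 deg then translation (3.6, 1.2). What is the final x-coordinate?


After transform 1:
x1 = cos(101)*4.4 - sin(101)*-3.0 + -1.2 = 0.9053
y1 = sin(101)*4.4 + cos(101)*-3.0 + -1.0 = 3.8916
After transform 2:
x2 = cos(179)*0.9053 - sin(179)*3.8916 + 3.6
= 2.6269


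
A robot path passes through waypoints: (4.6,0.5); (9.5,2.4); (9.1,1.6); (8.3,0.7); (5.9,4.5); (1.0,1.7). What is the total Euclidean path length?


Segment lengths:
  seg1 = sqrt((4.9)^2 + (1.9)^2) = 5.2555
  seg2 = sqrt((-0.4)^2 + (-0.8)^2) = 0.8944
  seg3 = sqrt((-0.8)^2 + (-0.9)^2) = 1.2042
  seg4 = sqrt((-2.4)^2 + (3.8)^2) = 4.4944
  seg5 = sqrt((-4.9)^2 + (-2.8)^2) = 5.6436
Total = 17.4921


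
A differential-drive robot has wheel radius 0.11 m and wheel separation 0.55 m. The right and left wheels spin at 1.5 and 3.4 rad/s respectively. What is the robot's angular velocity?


vR = r*wR = 0.11*1.5 = 0.165 m/s
vL = r*wL = 0.11*3.4 = 0.374 m/s
v = (vR+vL)/2 = 0.2695 m/s
omega = (vR-vL)/L = -0.38 rad/s
angular velocity = -0.38 rad/s


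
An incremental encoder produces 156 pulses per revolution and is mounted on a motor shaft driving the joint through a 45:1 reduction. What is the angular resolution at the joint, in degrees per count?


counts per rev = 156
effective counts at joint = 156 * 45 = 7020
resolution = 360 / 7020
= 0.0513 deg/count


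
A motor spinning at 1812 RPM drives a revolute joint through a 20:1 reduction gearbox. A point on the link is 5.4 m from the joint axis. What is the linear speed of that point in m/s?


omega_motor = 1812 * 2*pi/60 = 189.7522 rad/s
omega_joint = omega_motor / 20 = 9.4876 rad/s
v = omega_joint * r = 9.4876 * 5.4
= 51.2331 m/s


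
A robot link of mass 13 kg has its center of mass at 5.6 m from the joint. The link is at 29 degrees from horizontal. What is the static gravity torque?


tau = m*g*L*cos(angle)
= 13 * 9.81 * 5.6 * cos(29 deg)
= 13 * 9.81 * 5.6 * 0.8746
= 624.6254 Nm


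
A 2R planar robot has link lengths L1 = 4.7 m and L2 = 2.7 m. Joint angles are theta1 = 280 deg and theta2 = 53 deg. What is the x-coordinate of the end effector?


Convert angles to radians: theta1 = 4.8869, theta2 = 0.925
x = L1*cos(theta1) + L2*cos(theta1+theta2)
x = 0.8161 + 2.4057
x = 3.2219


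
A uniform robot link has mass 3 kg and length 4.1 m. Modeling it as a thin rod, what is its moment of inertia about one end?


I = (1/3) * m * L^2
= (1/3) * 3 * 4.1^2
= 0.333333 * 3 * 16.81
= 16.81 kg*m^2


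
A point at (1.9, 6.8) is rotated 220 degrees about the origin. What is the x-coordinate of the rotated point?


x' = x*cos(theta) - y*sin(theta)
cos(220 deg) = -0.766, sin(220 deg) = -0.6428
x' = 1.9 * -0.766 - 6.8 * -0.6428
= -1.4555 - -4.371
= 2.9155


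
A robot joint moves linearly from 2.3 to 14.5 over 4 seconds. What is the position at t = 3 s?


s = t/T = 3/4 = 0.75
p(t) = p0 + (pf-p0)*s
= 2.3 + (14.5 - 2.3) * 0.75
= 11.45


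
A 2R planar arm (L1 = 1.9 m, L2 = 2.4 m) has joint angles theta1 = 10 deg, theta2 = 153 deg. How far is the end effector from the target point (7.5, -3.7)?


End effector via forward kinematics:
x = L1*cos(t1) + L2*cos(t1+t2) = -0.424
y = L1*sin(t1) + L2*sin(t1+t2) = 1.0316
Distance to target:
d = sqrt((7.5 - -0.424)^2 + (-3.7 - 1.0316)^2)
= sqrt(62.7897 + 22.3883)
= 9.2292 m


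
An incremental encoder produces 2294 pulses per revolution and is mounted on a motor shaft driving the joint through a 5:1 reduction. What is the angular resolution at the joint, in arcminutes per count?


counts per rev = 2294
effective counts at joint = 2294 * 5 = 11470
resolution = 360*60 / 11470
= 1.8832 arcmin/count


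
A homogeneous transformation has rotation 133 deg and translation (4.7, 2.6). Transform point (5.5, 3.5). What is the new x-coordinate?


x' = cos(theta)*px - sin(theta)*py + tx
= -0.682*5.5 - 0.7314*3.5 + 4.7
= -1.6107


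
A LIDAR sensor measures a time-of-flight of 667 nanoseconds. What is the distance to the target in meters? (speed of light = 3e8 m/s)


tof = 667 ns = 6.67e-07 s
dist = c * tof / 2
= 3e8 * 6.67e-07 / 2
= 100.05 m


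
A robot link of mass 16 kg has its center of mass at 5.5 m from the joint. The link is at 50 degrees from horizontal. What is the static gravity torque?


tau = m*g*L*cos(angle)
= 16 * 9.81 * 5.5 * cos(50 deg)
= 16 * 9.81 * 5.5 * 0.6428
= 554.9057 Nm


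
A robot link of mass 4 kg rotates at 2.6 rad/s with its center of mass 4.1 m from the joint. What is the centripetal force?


F = m * omega^2 * r
= 4 * 2.6^2 * 4.1
= 4 * 6.76 * 4.1
= 110.864 N


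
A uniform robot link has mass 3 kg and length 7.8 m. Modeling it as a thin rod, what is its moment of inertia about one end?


I = (1/3) * m * L^2
= (1/3) * 3 * 7.8^2
= 0.333333 * 3 * 60.84
= 60.84 kg*m^2


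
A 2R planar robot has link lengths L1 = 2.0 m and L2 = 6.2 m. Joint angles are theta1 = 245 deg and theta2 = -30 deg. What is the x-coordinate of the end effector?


Convert angles to radians: theta1 = 4.2761, theta2 = -0.5236
x = L1*cos(theta1) + L2*cos(theta1+theta2)
x = -0.8452 + -5.0787
x = -5.924


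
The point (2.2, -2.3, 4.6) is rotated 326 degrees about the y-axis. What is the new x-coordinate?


Rotation about y-axis: x' = x*cos(theta) + z*sin(theta)
= 2.2 * 0.829 + 4.6 * -0.5592
= -0.7484


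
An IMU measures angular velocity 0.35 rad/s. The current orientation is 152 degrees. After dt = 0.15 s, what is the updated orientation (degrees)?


delta_theta = w * dt = 0.35 * 0.15 = 0.0525 rad
= 3.008 deg
theta_new = 152 + 3.008 = 155.008 deg


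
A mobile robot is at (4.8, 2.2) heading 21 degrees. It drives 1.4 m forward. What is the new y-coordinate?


y_new = y0 + d*sin(theta)
= 2.2 + 1.4*sin(21)
= 2.2 + 0.5017
= 2.7017


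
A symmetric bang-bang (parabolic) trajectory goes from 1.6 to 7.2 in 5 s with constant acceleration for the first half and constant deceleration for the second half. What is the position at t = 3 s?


Symmetric rest-to-rest: each phase covers (pf-p0)/2 in time T/2. 0.5*a*(T/2)^2 = (pf-p0)/2 => a = 4*(pf-p0)/T^2
a = 4*(7.2-1.6)/5^2 = 0.896
t = 3 is in the deceleration phase (t > T/2).
p = pf - 0.5*a*(T-t)^2 = 7.2 - 0.5*0.896*2^2
= 5.408


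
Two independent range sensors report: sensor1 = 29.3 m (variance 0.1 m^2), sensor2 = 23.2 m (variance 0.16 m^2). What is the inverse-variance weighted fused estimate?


w1 = (1/var1) / (1/var1 + 1/var2)
   = 10.0 / (10.0 + 6.25) = 0.6154
w2 = 1 - w1 = 0.3846
fused = w1*s1 + w2*s2 = 18.0308 + 8.9231
= 26.9538 m


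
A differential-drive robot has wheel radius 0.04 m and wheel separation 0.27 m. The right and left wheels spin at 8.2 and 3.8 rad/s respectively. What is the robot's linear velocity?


vR = r*wR = 0.04*8.2 = 0.328 m/s
vL = r*wL = 0.04*3.8 = 0.152 m/s
v = (vR+vL)/2 = 0.24 m/s
omega = (vR-vL)/L = 0.6519 rad/s
linear velocity = 0.24 m/s


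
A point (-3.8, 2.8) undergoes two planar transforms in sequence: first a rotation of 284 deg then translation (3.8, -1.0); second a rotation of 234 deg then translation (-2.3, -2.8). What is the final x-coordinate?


After transform 1:
x1 = cos(284)*-3.8 - sin(284)*2.8 + 3.8 = 5.5975
y1 = sin(284)*-3.8 + cos(284)*2.8 + -1.0 = 3.3645
After transform 2:
x2 = cos(234)*5.5975 - sin(234)*3.3645 + -2.3
= -2.8682


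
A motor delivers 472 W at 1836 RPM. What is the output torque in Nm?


omega = 1836 * 2*pi/60 = 192.2655 rad/s
tau = P / omega = 472 / 192.2655
= 2.4549 Nm


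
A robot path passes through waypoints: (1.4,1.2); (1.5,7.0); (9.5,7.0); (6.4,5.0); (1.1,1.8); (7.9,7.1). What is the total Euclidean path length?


Segment lengths:
  seg1 = sqrt((0.1)^2 + (5.8)^2) = 5.8009
  seg2 = sqrt((8.0)^2 + (0.0)^2) = 8.0
  seg3 = sqrt((-3.1)^2 + (-2.0)^2) = 3.6892
  seg4 = sqrt((-5.3)^2 + (-3.2)^2) = 6.1911
  seg5 = sqrt((6.8)^2 + (5.3)^2) = 8.6215
Total = 32.3026


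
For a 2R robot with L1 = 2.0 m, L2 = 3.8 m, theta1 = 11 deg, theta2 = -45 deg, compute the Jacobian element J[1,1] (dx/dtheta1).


J[1,1] = -L1*sin(t1) - L2*sin(t1+t2)
= -2.0*sin(11) - 3.8*sin(-34)
= 1.7433


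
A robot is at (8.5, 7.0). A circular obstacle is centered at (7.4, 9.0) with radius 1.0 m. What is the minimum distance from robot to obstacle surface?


center_dist = sqrt((8.5-7.4)^2 + (7.0-9.0)^2)
= sqrt(1.21 + 4.0)
= 2.2825
min_dist = center_dist - radius = 2.2825 - 1.0 = 1.2825 m


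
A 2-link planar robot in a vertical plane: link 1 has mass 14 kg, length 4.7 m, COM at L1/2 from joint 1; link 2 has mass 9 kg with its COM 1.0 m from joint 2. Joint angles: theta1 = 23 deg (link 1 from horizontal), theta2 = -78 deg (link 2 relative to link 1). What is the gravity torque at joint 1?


Horizontal distance from joint 1 to link-1 COM:
  x_c1 = (L1/2)*cos(t1) = 2.35 * 0.9205 = 2.1632 m
Horizontal distance from joint 1 to link-2 COM:
  x_c2 = L1*cos(t1) + Lc2*cos(t1+t2)
       = 4.7*0.9205 + 1.0*0.5736 = 4.8999 m
tau1 = m1*g*x_c1 + m2*g*x_c2
     = 14*9.81*2.1632 + 9*9.81*4.8999
     = 297.092 + 432.6165
     = 729.7085 Nm
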